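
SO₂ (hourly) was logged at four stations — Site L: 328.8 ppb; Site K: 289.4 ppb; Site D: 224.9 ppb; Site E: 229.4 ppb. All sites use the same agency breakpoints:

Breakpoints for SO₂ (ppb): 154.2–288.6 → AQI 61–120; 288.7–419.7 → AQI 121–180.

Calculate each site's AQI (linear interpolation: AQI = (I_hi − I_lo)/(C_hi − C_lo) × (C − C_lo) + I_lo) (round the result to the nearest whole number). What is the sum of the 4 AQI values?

446

Site L: 328.8 lies in 288.7–419.7, so I_lo=121, I_hi=180, C_lo=288.7, C_hi=419.7.
(180−121)/(419.7−288.7) × (328.8−288.7) + 121 = 59/131.0 × 40.1 + 121 ≈ 139.06 → 139.
Site K 289.4: bracket 288.7–419.7 → index 121–180; slope 59/131.0, offset 0.7.
AQI = 121 + 59/131.0·0.7 ≈ 121.32 ⇒ 121.
Site D: 224.9 ∈ [154.2, 288.6] ↔ index [61, 120].
61 + (224.9−154.2)·(120−61)/(288.6−154.2) = 61 + 70.7·59/134.4 ≈ 92.04, so AQI = 92.
Site E 229.4: bracket 154.2–288.6 → index 61–120; slope 59/134.4, offset 75.2.
AQI = 61 + 59/134.4·75.2 ≈ 94.01 ⇒ 94.
AQIs: Site L=139, Site K=121, Site D=92, Site E=94. Sum = 139 + 121 + 92 + 94 = 446.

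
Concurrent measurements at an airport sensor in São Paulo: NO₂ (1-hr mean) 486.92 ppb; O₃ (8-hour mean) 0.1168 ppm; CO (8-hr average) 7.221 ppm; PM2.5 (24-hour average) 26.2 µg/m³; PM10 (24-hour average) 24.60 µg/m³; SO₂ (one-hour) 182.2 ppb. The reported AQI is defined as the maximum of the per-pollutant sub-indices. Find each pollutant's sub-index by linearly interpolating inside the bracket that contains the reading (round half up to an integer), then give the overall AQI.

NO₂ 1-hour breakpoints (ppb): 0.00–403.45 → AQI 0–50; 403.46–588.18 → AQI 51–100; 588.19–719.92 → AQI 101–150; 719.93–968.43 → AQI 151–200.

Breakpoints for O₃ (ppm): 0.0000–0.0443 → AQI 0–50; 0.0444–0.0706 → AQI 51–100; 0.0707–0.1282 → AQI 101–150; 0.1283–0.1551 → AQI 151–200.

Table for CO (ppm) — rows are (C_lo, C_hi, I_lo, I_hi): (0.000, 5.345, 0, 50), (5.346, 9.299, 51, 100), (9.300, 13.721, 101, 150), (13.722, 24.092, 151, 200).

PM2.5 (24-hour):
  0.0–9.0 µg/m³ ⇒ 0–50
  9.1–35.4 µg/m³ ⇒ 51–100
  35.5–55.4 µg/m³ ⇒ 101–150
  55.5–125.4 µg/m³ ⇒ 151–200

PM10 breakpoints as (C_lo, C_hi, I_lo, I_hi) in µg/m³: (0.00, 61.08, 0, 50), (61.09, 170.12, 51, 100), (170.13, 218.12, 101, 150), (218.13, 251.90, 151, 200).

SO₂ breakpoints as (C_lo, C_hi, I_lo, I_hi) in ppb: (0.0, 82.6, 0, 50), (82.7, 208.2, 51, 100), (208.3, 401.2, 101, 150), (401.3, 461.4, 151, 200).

140

NO₂: row 403.46–588.18 (AQI 51–100). (100−51)·(486.92−403.46)/(588.18−403.46) + 51 = 49·83.46/184.72 + 51 ≈ 73.14 → 73.
O₃: row 0.0707–0.1282 (AQI 101–150). (150−101)·(0.1168−0.0707)/(0.1282−0.0707) + 101 = 49·0.0461/0.0575 + 101 ≈ 140.29 → 140.
CO: 7.221 lies in 5.346–9.299, so I_lo=51, I_hi=100, C_lo=5.346, C_hi=9.299.
(100−51)/(9.299−5.346) × (7.221−5.346) + 51 = 49/3.953 × 1.875 + 51 ≈ 74.24 → 74.
PM2.5 26.2: bracket 9.1–35.4 → index 51–100; slope 49/26.3, offset 17.1.
AQI = 51 + 49/26.3·17.1 ≈ 82.86 ⇒ 83.
PM10: 24.60 ∈ [0.00, 61.08] ↔ index [0, 50].
0 + (24.60−0.00)·(50−0)/(61.08−0.00) = 0 + 24.60·50/61.08 ≈ 20.14, so AQI = 20.
SO₂ 182.2: bracket 82.7–208.2 → index 51–100; slope 49/125.5, offset 99.5.
AQI = 51 + 49/125.5·99.5 ≈ 89.85 ⇒ 90.
Sub-indices: NO₂→73, O₃→140, CO→74, PM2.5→83, PM10→20, SO₂→90. Overall AQI = max = 140; dominant pollutant is O₃.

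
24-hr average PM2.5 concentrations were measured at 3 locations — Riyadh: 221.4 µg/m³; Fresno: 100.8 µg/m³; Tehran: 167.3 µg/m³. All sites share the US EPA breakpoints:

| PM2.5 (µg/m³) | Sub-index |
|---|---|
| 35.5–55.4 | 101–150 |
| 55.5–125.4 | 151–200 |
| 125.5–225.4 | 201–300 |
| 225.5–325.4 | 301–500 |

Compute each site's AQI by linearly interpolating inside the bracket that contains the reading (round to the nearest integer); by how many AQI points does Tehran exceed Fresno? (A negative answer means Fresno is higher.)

59

Riyadh: 221.4 ∈ [125.5, 225.4] ↔ index [201, 300].
201 + (221.4−125.5)·(300−201)/(225.4−125.5) = 201 + 95.9·99/99.9 ≈ 296.04, so AQI = 296.
Fresno: 100.8 lies in 55.5–125.4, so I_lo=151, I_hi=200, C_lo=55.5, C_hi=125.4.
(200−151)/(125.4−55.5) × (100.8−55.5) + 151 = 49/69.9 × 45.3 + 151 ≈ 182.76 → 183.
Tehran: row 125.5–225.4 (AQI 201–300). (300−201)·(167.3−125.5)/(225.4−125.5) + 201 = 99·41.8/99.9 + 201 ≈ 242.42 → 242.
AQIs: Riyadh=296, Fresno=183, Tehran=242. Tehran (242) − Fresno (183) = 59.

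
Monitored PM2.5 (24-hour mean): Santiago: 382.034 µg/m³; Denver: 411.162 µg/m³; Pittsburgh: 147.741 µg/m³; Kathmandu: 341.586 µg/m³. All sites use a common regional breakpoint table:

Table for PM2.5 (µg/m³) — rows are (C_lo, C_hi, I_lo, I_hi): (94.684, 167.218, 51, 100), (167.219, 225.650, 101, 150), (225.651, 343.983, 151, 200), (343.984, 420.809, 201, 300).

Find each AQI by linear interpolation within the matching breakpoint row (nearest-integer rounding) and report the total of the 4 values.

Santiago: 382.034 lies in 343.984–420.809, so I_lo=201, I_hi=300, C_lo=343.984, C_hi=420.809.
(300−201)/(420.809−343.984) × (382.034−343.984) + 201 = 99/76.825 × 38.050 + 201 ≈ 250.03 → 250.
Denver 411.162: bracket 343.984–420.809 → index 201–300; slope 99/76.825, offset 67.178.
AQI = 201 + 99/76.825·67.178 ≈ 287.57 ⇒ 288.
Pittsburgh 147.741: bracket 94.684–167.218 → index 51–100; slope 49/72.534, offset 53.057.
AQI = 51 + 49/72.534·53.057 ≈ 86.84 ⇒ 87.
Kathmandu 341.586: bracket 225.651–343.983 → index 151–200; slope 49/118.332, offset 115.935.
AQI = 151 + 49/118.332·115.935 ≈ 199.01 ⇒ 199.
AQIs: Santiago=250, Denver=288, Pittsburgh=87, Kathmandu=199. Sum = 250 + 288 + 87 + 199 = 824.

824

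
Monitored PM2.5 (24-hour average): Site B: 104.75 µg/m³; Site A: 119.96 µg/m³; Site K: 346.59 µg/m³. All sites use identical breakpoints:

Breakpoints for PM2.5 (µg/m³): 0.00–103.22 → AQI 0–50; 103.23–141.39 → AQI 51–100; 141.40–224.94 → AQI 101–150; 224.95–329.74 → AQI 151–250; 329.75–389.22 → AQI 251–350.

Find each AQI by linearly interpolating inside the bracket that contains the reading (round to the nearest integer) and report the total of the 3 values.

404

Site B: row 103.23–141.39 (AQI 51–100). (100−51)·(104.75−103.23)/(141.39−103.23) + 51 = 49·1.52/38.16 + 51 ≈ 52.95 → 53.
Site A: 119.96 ∈ [103.23, 141.39] ↔ index [51, 100].
51 + (119.96−103.23)·(100−51)/(141.39−103.23) = 51 + 16.73·49/38.16 ≈ 72.48, so AQI = 72.
Site K: 346.59 ∈ [329.75, 389.22] ↔ index [251, 350].
251 + (346.59−329.75)·(350−251)/(389.22−329.75) = 251 + 16.84·99/59.47 ≈ 279.03, so AQI = 279.
AQIs: Site B=53, Site A=72, Site K=279. Sum = 53 + 72 + 279 = 404.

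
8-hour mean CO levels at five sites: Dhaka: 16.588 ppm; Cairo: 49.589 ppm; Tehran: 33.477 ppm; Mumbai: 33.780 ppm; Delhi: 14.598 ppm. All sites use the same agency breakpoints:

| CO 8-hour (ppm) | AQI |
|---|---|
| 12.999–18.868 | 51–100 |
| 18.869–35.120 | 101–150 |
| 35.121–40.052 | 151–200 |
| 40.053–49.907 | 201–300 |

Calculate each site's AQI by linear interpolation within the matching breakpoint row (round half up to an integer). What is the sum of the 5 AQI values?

733

Dhaka: row 12.999–18.868 (AQI 51–100). (100−51)·(16.588−12.999)/(18.868−12.999) + 51 = 49·3.589/5.869 + 51 ≈ 80.96 → 81.
Cairo: 49.589 lies in 40.053–49.907, so I_lo=201, I_hi=300, C_lo=40.053, C_hi=49.907.
(300−201)/(49.907−40.053) × (49.589−40.053) + 201 = 99/9.854 × 9.536 + 201 ≈ 296.81 → 297.
Tehran: 33.477 ∈ [18.869, 35.120] ↔ index [101, 150].
101 + (33.477−18.869)·(150−101)/(35.120−18.869) = 101 + 14.608·49/16.251 ≈ 145.05, so AQI = 145.
Mumbai: row 18.869–35.120 (AQI 101–150). (150−101)·(33.780−18.869)/(35.120−18.869) + 101 = 49·14.911/16.251 + 101 ≈ 145.96 → 146.
Delhi: 14.598 lies in 12.999–18.868, so I_lo=51, I_hi=100, C_lo=12.999, C_hi=18.868.
(100−51)/(18.868−12.999) × (14.598−12.999) + 51 = 49/5.869 × 1.599 + 51 ≈ 64.35 → 64.
AQIs: Dhaka=81, Cairo=297, Tehran=145, Mumbai=146, Delhi=64. Sum = 81 + 297 + 145 + 146 + 64 = 733.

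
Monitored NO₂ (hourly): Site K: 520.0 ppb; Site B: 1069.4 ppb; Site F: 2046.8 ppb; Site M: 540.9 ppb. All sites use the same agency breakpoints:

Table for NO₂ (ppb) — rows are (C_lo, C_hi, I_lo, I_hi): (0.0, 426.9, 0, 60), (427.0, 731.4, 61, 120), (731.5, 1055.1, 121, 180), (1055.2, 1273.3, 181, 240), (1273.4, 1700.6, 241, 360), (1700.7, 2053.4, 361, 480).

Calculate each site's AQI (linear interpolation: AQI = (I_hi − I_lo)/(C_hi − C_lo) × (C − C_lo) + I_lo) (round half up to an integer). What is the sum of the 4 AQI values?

Site K: 520.0 lies in 427.0–731.4, so I_lo=61, I_hi=120, C_lo=427.0, C_hi=731.4.
(120−61)/(731.4−427.0) × (520.0−427.0) + 61 = 59/304.4 × 93.0 + 61 ≈ 79.03 → 79.
Site B: 1069.4 lies in 1055.2–1273.3, so I_lo=181, I_hi=240, C_lo=1055.2, C_hi=1273.3.
(240−181)/(1273.3−1055.2) × (1069.4−1055.2) + 181 = 59/218.1 × 14.2 + 181 ≈ 184.84 → 185.
Site F: 2046.8 lies in 1700.7–2053.4, so I_lo=361, I_hi=480, C_lo=1700.7, C_hi=2053.4.
(480−361)/(2053.4−1700.7) × (2046.8−1700.7) + 361 = 119/352.7 × 346.1 + 361 ≈ 477.77 → 478.
Site M: 540.9 lies in 427.0–731.4, so I_lo=61, I_hi=120, C_lo=427.0, C_hi=731.4.
(120−61)/(731.4−427.0) × (540.9−427.0) + 61 = 59/304.4 × 113.9 + 61 ≈ 83.08 → 83.
AQIs: Site K=79, Site B=185, Site F=478, Site M=83. Sum = 79 + 185 + 478 + 83 = 825.

825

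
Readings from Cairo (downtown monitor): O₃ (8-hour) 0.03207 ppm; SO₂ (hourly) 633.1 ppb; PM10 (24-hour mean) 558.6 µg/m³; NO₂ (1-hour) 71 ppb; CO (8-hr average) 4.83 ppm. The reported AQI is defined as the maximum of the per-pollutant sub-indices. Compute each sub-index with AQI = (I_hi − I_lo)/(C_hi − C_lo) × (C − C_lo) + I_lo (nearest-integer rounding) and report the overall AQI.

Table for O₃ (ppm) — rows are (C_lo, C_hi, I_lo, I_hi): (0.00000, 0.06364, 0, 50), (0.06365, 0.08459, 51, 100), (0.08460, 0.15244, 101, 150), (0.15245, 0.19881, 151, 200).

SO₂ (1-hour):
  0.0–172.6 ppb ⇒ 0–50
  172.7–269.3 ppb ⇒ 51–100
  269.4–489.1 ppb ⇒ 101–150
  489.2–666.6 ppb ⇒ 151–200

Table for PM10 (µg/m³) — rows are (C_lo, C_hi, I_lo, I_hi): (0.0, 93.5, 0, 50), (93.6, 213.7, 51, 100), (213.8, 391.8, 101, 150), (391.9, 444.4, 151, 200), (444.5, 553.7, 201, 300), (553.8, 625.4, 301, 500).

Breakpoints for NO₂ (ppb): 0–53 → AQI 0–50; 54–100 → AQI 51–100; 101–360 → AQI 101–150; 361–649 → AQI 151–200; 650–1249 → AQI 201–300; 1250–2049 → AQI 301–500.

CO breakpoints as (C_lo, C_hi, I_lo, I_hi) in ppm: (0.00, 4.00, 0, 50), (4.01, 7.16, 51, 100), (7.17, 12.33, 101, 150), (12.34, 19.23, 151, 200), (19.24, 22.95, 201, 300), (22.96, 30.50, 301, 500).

O₃: 0.03207 ∈ [0.00000, 0.06364] ↔ index [0, 50].
0 + (0.03207−0.00000)·(50−0)/(0.06364−0.00000) = 0 + 0.03207·50/0.06364 ≈ 25.20, so AQI = 25.
SO₂ 633.1: bracket 489.2–666.6 → index 151–200; slope 49/177.4, offset 143.9.
AQI = 151 + 49/177.4·143.9 ≈ 190.75 ⇒ 191.
PM10: 558.6 lies in 553.8–625.4, so I_lo=301, I_hi=500, C_lo=553.8, C_hi=625.4.
(500−301)/(625.4−553.8) × (558.6−553.8) + 301 = 199/71.6 × 4.8 + 301 ≈ 314.34 → 314.
NO₂ 71: bracket 54–100 → index 51–100; slope 49/46, offset 17.
AQI = 51 + 49/46·17 ≈ 69.11 ⇒ 69.
CO: row 4.01–7.16 (AQI 51–100). (100−51)·(4.83−4.01)/(7.16−4.01) + 51 = 49·0.82/3.15 + 51 ≈ 63.76 → 64.
Sub-indices: O₃→25, SO₂→191, PM10→314, NO₂→69, CO→64. Overall AQI = max = 314; dominant pollutant is PM10.

314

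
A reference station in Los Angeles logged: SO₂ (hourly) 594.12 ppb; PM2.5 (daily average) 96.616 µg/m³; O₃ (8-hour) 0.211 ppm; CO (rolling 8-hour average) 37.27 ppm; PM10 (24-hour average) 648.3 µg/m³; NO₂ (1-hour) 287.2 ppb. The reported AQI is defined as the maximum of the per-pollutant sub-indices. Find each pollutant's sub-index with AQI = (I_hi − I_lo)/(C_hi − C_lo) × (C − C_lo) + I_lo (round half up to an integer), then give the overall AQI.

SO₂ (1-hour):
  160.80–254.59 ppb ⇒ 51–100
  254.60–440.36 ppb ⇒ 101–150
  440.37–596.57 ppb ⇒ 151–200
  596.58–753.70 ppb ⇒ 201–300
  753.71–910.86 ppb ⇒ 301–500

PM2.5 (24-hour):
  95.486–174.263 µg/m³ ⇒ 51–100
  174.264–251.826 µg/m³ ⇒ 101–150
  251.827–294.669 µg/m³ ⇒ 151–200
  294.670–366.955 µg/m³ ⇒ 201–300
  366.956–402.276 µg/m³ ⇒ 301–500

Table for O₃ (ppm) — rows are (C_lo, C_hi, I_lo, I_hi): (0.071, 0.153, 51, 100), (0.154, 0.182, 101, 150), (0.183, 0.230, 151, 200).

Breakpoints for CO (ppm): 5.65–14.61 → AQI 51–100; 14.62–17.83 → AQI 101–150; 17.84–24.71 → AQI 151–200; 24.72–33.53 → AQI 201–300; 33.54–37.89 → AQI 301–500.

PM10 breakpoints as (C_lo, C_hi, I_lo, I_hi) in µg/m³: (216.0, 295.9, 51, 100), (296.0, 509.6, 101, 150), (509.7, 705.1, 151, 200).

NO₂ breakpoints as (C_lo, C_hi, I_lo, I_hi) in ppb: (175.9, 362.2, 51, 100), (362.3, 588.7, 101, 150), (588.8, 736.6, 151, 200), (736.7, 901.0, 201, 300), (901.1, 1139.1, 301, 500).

SO₂: row 440.37–596.57 (AQI 151–200). (200−151)·(594.12−440.37)/(596.57−440.37) + 151 = 49·153.75/156.20 + 151 ≈ 199.23 → 199.
PM2.5: row 95.486–174.263 (AQI 51–100). (100−51)·(96.616−95.486)/(174.263−95.486) + 51 = 49·1.130/78.777 + 51 ≈ 51.70 → 52.
O₃: 0.211 lies in 0.183–0.230, so I_lo=151, I_hi=200, C_lo=0.183, C_hi=0.230.
(200−151)/(0.230−0.183) × (0.211−0.183) + 151 = 49/0.047 × 0.028 + 151 ≈ 180.19 → 180.
CO: row 33.54–37.89 (AQI 301–500). (500−301)·(37.27−33.54)/(37.89−33.54) + 301 = 199·3.73/4.35 + 301 ≈ 471.64 → 472.
PM10: 648.3 ∈ [509.7, 705.1] ↔ index [151, 200].
151 + (648.3−509.7)·(200−151)/(705.1−509.7) = 151 + 138.6·49/195.4 ≈ 185.76, so AQI = 186.
NO₂: 287.2 lies in 175.9–362.2, so I_lo=51, I_hi=100, C_lo=175.9, C_hi=362.2.
(100−51)/(362.2−175.9) × (287.2−175.9) + 51 = 49/186.3 × 111.3 + 51 ≈ 80.27 → 80.
Sub-indices: SO₂→199, PM2.5→52, O₃→180, CO→472, PM10→186, NO₂→80. Overall AQI = max = 472; dominant pollutant is CO.
AQI 472: Hazardous.

472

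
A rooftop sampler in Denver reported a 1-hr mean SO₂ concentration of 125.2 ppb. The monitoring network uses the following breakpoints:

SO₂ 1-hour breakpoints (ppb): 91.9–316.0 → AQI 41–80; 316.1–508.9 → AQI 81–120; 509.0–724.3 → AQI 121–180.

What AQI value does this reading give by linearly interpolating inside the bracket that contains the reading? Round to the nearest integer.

47

SO₂: 125.2 ∈ [91.9, 316.0] ↔ index [41, 80].
41 + (125.2−91.9)·(80−41)/(316.0−91.9) = 41 + 33.3·39/224.1 ≈ 46.80, so AQI = 47.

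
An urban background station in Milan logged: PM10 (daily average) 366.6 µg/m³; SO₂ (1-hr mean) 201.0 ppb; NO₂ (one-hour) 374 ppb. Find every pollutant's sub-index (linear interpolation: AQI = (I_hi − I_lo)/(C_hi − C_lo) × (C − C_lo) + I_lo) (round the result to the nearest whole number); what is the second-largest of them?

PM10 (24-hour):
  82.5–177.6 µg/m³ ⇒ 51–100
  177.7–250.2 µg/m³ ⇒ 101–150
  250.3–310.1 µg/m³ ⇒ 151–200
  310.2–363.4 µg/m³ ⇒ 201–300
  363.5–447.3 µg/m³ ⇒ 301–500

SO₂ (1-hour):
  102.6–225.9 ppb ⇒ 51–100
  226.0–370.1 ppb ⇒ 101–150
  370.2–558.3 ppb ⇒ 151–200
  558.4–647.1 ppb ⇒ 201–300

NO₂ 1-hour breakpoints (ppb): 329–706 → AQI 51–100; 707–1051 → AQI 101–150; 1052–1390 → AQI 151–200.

90

PM10: 366.6 ∈ [363.5, 447.3] ↔ index [301, 500].
301 + (366.6−363.5)·(500−301)/(447.3−363.5) = 301 + 3.1·199/83.8 ≈ 308.36, so AQI = 308.
SO₂: row 102.6–225.9 (AQI 51–100). (100−51)·(201.0−102.6)/(225.9−102.6) + 51 = 49·98.4/123.3 + 51 ≈ 90.10 → 90.
NO₂: 374 lies in 329–706, so I_lo=51, I_hi=100, C_lo=329, C_hi=706.
(100−51)/(706−329) × (374−329) + 51 = 49/377 × 45 + 51 ≈ 56.85 → 57.
Sub-indices: PM10→308, SO₂→90, NO₂→57. Ranked high→low: 308, 90, 57. Second-highest sub-index = 90.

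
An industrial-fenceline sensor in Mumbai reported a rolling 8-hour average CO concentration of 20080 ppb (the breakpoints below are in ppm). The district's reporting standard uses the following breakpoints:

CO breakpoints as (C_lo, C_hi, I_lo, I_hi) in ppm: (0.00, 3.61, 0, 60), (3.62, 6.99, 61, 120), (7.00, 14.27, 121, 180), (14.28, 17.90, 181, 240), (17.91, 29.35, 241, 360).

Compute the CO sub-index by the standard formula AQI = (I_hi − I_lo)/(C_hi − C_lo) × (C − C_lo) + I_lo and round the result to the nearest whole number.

264

Convert: 20080 ppb = 20.08 ppm.
CO 20.08: bracket 17.91–29.35 → index 241–360; slope 119/11.44, offset 2.17.
AQI = 241 + 119/11.44·2.17 ≈ 263.57 ⇒ 264.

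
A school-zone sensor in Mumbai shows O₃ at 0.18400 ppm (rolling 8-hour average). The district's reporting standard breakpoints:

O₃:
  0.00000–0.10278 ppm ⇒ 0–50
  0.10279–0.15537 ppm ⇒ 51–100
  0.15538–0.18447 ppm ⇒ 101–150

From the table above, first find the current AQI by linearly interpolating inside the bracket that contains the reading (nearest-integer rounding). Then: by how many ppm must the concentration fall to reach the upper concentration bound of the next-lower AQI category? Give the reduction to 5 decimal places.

0.02863

O₃: 0.18400 lies in 0.15538–0.18447, so I_lo=101, I_hi=150, C_lo=0.15538, C_hi=0.18447.
(150−101)/(0.18447−0.15538) × (0.18400−0.15538) + 101 = 49/0.02909 × 0.02862 + 101 ≈ 149.21 → 149.
Current AQI 149 is in the Unhealthy for Sensitive Groups range (101–150). The next-lower category tops out at AQI 100, whose upper concentration bound is 0.15537 ppm.
Reduction needed = 0.18400 − 0.15537 = 0.02863 ppm.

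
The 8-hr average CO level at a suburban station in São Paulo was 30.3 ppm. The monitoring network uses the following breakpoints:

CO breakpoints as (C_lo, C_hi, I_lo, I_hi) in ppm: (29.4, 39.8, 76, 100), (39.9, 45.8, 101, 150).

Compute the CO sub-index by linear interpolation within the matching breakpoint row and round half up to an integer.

78

CO: 30.3 lies in 29.4–39.8, so I_lo=76, I_hi=100, C_lo=29.4, C_hi=39.8.
(100−76)/(39.8−29.4) × (30.3−29.4) + 76 = 24/10.4 × 0.9 + 76 ≈ 78.08 → 78.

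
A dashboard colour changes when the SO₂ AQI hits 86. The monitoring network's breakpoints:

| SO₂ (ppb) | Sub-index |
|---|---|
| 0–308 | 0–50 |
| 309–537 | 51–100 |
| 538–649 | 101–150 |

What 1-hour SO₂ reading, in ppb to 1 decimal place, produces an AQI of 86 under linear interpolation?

471.9

AQI 86 lies in the 51–100 band, which corresponds to 309–537 ppb.
C = 309 + (86−51)×(537−309)/(100−51) = 309 + 35×228/49 ≈ 471.857 ppb → 471.9 ppb to 1 dp.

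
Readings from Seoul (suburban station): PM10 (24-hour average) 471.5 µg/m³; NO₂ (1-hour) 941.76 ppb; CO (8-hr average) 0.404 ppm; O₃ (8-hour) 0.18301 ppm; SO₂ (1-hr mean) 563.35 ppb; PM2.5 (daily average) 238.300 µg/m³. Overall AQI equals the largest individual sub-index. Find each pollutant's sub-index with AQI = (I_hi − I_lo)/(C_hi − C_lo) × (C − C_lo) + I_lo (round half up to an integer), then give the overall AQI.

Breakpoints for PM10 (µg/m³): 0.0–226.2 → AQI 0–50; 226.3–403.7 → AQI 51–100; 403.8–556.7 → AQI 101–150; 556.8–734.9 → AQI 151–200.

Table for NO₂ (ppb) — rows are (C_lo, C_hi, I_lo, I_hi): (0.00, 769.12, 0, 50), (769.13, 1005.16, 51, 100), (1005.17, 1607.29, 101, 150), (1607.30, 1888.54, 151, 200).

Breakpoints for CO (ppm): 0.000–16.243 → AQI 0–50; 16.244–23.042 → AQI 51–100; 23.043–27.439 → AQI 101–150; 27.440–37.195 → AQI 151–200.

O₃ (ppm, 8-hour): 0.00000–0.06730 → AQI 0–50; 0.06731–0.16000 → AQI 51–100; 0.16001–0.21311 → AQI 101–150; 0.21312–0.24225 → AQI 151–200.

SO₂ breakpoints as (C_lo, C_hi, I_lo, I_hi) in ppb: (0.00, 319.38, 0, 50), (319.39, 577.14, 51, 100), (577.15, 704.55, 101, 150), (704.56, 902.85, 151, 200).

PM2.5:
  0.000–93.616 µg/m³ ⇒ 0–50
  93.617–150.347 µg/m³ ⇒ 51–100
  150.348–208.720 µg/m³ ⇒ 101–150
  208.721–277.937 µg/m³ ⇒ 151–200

PM10 471.5: bracket 403.8–556.7 → index 101–150; slope 49/152.9, offset 67.7.
AQI = 101 + 49/152.9·67.7 ≈ 122.70 ⇒ 123.
NO₂: row 769.13–1005.16 (AQI 51–100). (100−51)·(941.76−769.13)/(1005.16−769.13) + 51 = 49·172.63/236.03 + 51 ≈ 86.84 → 87.
CO: row 0.000–16.243 (AQI 0–50). (50−0)·(0.404−0.000)/(16.243−0.000) + 0 = 50·0.404/16.243 + 0 ≈ 1.24 → 1.
O₃: 0.18301 lies in 0.16001–0.21311, so I_lo=101, I_hi=150, C_lo=0.16001, C_hi=0.21311.
(150−101)/(0.21311−0.16001) × (0.18301−0.16001) + 101 = 49/0.05310 × 0.02300 + 101 ≈ 122.22 → 122.
SO₂: 563.35 lies in 319.39–577.14, so I_lo=51, I_hi=100, C_lo=319.39, C_hi=577.14.
(100−51)/(577.14−319.39) × (563.35−319.39) + 51 = 49/257.75 × 243.96 + 51 ≈ 97.38 → 97.
PM2.5 238.300: bracket 208.721–277.937 → index 151–200; slope 49/69.216, offset 29.579.
AQI = 151 + 49/69.216·29.579 ≈ 171.94 ⇒ 172.
Sub-indices: PM10→123, NO₂→87, CO→1, O₃→122, SO₂→97, PM2.5→172. Overall AQI = max = 172; dominant pollutant is PM2.5.

172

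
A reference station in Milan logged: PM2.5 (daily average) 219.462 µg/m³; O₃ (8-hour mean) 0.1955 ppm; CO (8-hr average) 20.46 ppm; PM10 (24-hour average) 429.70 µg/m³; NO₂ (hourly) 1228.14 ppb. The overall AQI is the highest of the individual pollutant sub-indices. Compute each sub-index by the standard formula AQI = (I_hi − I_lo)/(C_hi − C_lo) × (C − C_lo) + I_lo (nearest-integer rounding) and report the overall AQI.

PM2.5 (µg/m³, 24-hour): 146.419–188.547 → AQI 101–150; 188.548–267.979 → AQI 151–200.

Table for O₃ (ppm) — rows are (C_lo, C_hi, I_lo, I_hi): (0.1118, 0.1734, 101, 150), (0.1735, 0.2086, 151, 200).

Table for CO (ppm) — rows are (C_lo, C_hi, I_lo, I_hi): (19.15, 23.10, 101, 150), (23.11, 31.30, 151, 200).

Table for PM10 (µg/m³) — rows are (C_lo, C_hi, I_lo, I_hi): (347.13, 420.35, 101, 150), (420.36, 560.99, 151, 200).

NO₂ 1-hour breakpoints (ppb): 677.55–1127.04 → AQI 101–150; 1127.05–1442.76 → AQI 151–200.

182

PM2.5: 219.462 lies in 188.548–267.979, so I_lo=151, I_hi=200, C_lo=188.548, C_hi=267.979.
(200−151)/(267.979−188.548) × (219.462−188.548) + 151 = 49/79.431 × 30.914 + 151 ≈ 170.07 → 170.
O₃: row 0.1735–0.2086 (AQI 151–200). (200−151)·(0.1955−0.1735)/(0.2086−0.1735) + 151 = 49·0.0220/0.0351 + 151 ≈ 181.71 → 182.
CO 20.46: bracket 19.15–23.10 → index 101–150; slope 49/3.95, offset 1.31.
AQI = 101 + 49/3.95·1.31 ≈ 117.25 ⇒ 117.
PM10 429.70: bracket 420.36–560.99 → index 151–200; slope 49/140.63, offset 9.34.
AQI = 151 + 49/140.63·9.34 ≈ 154.25 ⇒ 154.
NO₂: row 1127.05–1442.76 (AQI 151–200). (200−151)·(1228.14−1127.05)/(1442.76−1127.05) + 151 = 49·101.09/315.71 + 151 ≈ 166.69 → 167.
Sub-indices: PM2.5→170, O₃→182, CO→117, PM10→154, NO₂→167. Overall AQI = max = 182; dominant pollutant is O₃.
AQI 182: Unhealthy.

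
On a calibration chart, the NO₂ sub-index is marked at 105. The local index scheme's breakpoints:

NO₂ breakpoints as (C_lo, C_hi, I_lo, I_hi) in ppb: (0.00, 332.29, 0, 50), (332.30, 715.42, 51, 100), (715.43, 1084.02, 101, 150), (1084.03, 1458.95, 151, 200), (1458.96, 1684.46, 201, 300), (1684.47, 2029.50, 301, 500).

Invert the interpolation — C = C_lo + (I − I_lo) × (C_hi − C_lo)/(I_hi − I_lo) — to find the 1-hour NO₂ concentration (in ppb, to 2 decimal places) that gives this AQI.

745.52

AQI 105 lies in the 101–150 band, which corresponds to 715.43–1084.02 ppb.
C = 715.43 + (105−101)×(1084.02−715.43)/(150−101) = 715.43 + 4×368.59/49 ≈ 745.5190 ppb → 745.52 ppb to 2 dp.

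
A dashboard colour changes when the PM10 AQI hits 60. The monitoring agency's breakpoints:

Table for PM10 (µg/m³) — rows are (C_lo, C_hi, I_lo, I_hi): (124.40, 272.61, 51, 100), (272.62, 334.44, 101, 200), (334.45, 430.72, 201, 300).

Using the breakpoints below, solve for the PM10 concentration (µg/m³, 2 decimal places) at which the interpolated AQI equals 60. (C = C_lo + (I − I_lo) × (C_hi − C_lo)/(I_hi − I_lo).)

151.62

AQI 60 lies in the 51–100 band, which corresponds to 124.40–272.61 µg/m³.
C = 124.40 + (60−51)×(272.61−124.40)/(100−51) = 124.40 + 9×148.21/49 ≈ 151.6222 µg/m³ → 151.62 µg/m³ to 2 dp.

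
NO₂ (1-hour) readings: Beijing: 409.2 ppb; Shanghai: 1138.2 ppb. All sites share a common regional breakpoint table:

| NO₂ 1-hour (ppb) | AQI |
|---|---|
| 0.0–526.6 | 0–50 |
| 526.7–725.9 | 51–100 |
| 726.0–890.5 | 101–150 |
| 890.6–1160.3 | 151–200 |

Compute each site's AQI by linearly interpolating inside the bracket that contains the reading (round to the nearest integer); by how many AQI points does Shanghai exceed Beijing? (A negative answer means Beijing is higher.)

Beijing: 409.2 ∈ [0.0, 526.6] ↔ index [0, 50].
0 + (409.2−0.0)·(50−0)/(526.6−0.0) = 0 + 409.2·50/526.6 ≈ 38.85, so AQI = 39.
Shanghai: 1138.2 lies in 890.6–1160.3, so I_lo=151, I_hi=200, C_lo=890.6, C_hi=1160.3.
(200−151)/(1160.3−890.6) × (1138.2−890.6) + 151 = 49/269.7 × 247.6 + 151 ≈ 195.98 → 196.
AQIs: Beijing=39, Shanghai=196. Shanghai (196) − Beijing (39) = 157.

157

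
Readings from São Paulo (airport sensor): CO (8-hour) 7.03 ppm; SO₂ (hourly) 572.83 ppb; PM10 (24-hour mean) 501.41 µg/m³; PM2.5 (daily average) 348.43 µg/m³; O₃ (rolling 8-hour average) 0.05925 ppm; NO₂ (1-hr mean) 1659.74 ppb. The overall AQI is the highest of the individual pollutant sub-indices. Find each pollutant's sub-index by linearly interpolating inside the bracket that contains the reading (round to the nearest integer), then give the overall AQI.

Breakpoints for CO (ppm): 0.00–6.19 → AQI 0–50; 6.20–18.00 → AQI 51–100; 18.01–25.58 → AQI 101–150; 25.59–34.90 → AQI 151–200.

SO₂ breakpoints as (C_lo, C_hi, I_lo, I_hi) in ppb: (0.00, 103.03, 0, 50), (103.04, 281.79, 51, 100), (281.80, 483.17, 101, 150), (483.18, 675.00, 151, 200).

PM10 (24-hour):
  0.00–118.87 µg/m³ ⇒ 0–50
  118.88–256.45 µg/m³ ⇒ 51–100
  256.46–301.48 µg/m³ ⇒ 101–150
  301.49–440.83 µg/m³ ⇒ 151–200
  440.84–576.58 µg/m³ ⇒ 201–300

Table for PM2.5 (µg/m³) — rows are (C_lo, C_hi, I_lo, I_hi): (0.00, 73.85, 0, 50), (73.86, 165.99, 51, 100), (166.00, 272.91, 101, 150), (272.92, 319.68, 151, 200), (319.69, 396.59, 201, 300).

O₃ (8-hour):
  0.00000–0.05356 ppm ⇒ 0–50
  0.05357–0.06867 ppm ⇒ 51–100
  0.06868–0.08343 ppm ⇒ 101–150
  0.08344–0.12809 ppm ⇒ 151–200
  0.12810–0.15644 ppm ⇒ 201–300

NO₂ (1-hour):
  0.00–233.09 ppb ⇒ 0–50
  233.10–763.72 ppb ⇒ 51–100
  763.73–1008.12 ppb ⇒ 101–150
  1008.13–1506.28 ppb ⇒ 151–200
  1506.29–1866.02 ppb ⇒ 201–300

CO 7.03: bracket 6.20–18.00 → index 51–100; slope 49/11.80, offset 0.83.
AQI = 51 + 49/11.80·0.83 ≈ 54.45 ⇒ 54.
SO₂: 572.83 lies in 483.18–675.00, so I_lo=151, I_hi=200, C_lo=483.18, C_hi=675.00.
(200−151)/(675.00−483.18) × (572.83−483.18) + 151 = 49/191.82 × 89.65 + 151 ≈ 173.90 → 174.
PM10 501.41: bracket 440.84–576.58 → index 201–300; slope 99/135.74, offset 60.57.
AQI = 201 + 99/135.74·60.57 ≈ 245.18 ⇒ 245.
PM2.5: 348.43 ∈ [319.69, 396.59] ↔ index [201, 300].
201 + (348.43−319.69)·(300−201)/(396.59−319.69) = 201 + 28.74·99/76.90 ≈ 238.00, so AQI = 238.
O₃ 0.05925: bracket 0.05357–0.06867 → index 51–100; slope 49/0.01510, offset 0.00568.
AQI = 51 + 49/0.01510·0.00568 ≈ 69.43 ⇒ 69.
NO₂: row 1506.29–1866.02 (AQI 201–300). (300−201)·(1659.74−1506.29)/(1866.02−1506.29) + 201 = 99·153.45/359.73 + 201 ≈ 243.23 → 243.
Sub-indices: CO→54, SO₂→174, PM10→245, PM2.5→238, O₃→69, NO₂→243. Overall AQI = max = 245; dominant pollutant is PM10.
AQI 245: Very Unhealthy.

245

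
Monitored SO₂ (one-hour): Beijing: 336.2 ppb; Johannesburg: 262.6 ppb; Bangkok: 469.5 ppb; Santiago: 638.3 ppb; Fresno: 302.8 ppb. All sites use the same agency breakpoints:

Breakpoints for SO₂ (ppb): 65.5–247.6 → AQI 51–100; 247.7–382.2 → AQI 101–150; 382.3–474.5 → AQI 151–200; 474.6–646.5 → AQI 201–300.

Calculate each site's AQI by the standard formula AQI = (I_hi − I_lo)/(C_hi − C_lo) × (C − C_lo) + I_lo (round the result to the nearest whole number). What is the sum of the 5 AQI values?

Beijing: row 247.7–382.2 (AQI 101–150). (150−101)·(336.2−247.7)/(382.2−247.7) + 101 = 49·88.5/134.5 + 101 ≈ 133.24 → 133.
Johannesburg: 262.6 lies in 247.7–382.2, so I_lo=101, I_hi=150, C_lo=247.7, C_hi=382.2.
(150−101)/(382.2−247.7) × (262.6−247.7) + 101 = 49/134.5 × 14.9 + 101 ≈ 106.43 → 106.
Bangkok: 469.5 lies in 382.3–474.5, so I_lo=151, I_hi=200, C_lo=382.3, C_hi=474.5.
(200−151)/(474.5−382.3) × (469.5−382.3) + 151 = 49/92.2 × 87.2 + 151 ≈ 197.34 → 197.
Santiago: 638.3 ∈ [474.6, 646.5] ↔ index [201, 300].
201 + (638.3−474.6)·(300−201)/(646.5−474.6) = 201 + 163.7·99/171.9 ≈ 295.28, so AQI = 295.
Fresno: 302.8 ∈ [247.7, 382.2] ↔ index [101, 150].
101 + (302.8−247.7)·(150−101)/(382.2−247.7) = 101 + 55.1·49/134.5 ≈ 121.07, so AQI = 121.
AQIs: Beijing=133, Johannesburg=106, Bangkok=197, Santiago=295, Fresno=121. Sum = 133 + 106 + 197 + 295 + 121 = 852.

852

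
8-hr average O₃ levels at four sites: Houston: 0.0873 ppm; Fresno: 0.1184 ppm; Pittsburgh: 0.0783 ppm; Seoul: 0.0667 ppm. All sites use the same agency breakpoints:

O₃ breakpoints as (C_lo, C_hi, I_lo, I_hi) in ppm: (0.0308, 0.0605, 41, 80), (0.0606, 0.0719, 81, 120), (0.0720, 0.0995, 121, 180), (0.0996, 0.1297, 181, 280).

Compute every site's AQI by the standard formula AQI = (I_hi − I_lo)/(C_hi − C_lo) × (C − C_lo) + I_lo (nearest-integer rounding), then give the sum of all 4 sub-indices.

Houston: row 0.0720–0.0995 (AQI 121–180). (180−121)·(0.0873−0.0720)/(0.0995−0.0720) + 121 = 59·0.0153/0.0275 + 121 ≈ 153.83 → 154.
Fresno: row 0.0996–0.1297 (AQI 181–280). (280−181)·(0.1184−0.0996)/(0.1297−0.0996) + 181 = 99·0.0188/0.0301 + 181 ≈ 242.83 → 243.
Pittsburgh: 0.0783 ∈ [0.0720, 0.0995] ↔ index [121, 180].
121 + (0.0783−0.0720)·(180−121)/(0.0995−0.0720) = 121 + 0.0063·59/0.0275 ≈ 134.52, so AQI = 135.
Seoul 0.0667: bracket 0.0606–0.0719 → index 81–120; slope 39/0.0113, offset 0.0061.
AQI = 81 + 39/0.0113·0.0061 ≈ 102.05 ⇒ 102.
AQIs: Houston=154, Fresno=243, Pittsburgh=135, Seoul=102. Sum = 154 + 243 + 135 + 102 = 634.

634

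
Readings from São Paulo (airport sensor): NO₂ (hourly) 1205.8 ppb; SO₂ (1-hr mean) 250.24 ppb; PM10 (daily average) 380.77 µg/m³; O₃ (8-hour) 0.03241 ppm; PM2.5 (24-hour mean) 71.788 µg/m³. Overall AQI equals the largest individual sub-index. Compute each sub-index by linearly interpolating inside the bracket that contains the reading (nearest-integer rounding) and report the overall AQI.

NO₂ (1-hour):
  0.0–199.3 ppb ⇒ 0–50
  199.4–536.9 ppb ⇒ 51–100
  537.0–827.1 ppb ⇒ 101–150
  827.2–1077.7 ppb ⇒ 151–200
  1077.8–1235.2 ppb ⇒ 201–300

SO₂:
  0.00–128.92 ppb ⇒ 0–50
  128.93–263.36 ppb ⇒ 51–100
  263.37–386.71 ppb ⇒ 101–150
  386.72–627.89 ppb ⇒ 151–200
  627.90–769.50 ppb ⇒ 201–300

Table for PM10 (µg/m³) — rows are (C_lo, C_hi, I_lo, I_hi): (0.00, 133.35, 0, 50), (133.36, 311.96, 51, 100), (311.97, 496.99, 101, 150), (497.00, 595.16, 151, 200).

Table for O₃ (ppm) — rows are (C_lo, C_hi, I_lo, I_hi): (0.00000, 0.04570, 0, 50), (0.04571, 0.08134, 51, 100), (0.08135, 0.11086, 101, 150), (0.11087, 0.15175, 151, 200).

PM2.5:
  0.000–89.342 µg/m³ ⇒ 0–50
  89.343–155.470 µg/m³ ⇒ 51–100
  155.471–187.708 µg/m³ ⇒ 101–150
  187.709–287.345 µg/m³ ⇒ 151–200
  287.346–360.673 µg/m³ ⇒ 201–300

282

NO₂: 1205.8 lies in 1077.8–1235.2, so I_lo=201, I_hi=300, C_lo=1077.8, C_hi=1235.2.
(300−201)/(1235.2−1077.8) × (1205.8−1077.8) + 201 = 99/157.4 × 128.0 + 201 ≈ 281.51 → 282.
SO₂: 250.24 lies in 128.93–263.36, so I_lo=51, I_hi=100, C_lo=128.93, C_hi=263.36.
(100−51)/(263.36−128.93) × (250.24−128.93) + 51 = 49/134.43 × 121.31 + 51 ≈ 95.22 → 95.
PM10: 380.77 ∈ [311.97, 496.99] ↔ index [101, 150].
101 + (380.77−311.97)·(150−101)/(496.99−311.97) = 101 + 68.80·49/185.02 ≈ 119.22, so AQI = 119.
O₃: 0.03241 lies in 0.00000–0.04570, so I_lo=0, I_hi=50, C_lo=0.00000, C_hi=0.04570.
(50−0)/(0.04570−0.00000) × (0.03241−0.00000) + 0 = 50/0.04570 × 0.03241 + 0 ≈ 35.46 → 35.
PM2.5 71.788: bracket 0.000–89.342 → index 0–50; slope 50/89.342, offset 71.788.
AQI = 0 + 50/89.342·71.788 ≈ 40.18 ⇒ 40.
Sub-indices: NO₂→282, SO₂→95, PM10→119, O₃→35, PM2.5→40. Overall AQI = max = 282; dominant pollutant is NO₂.
AQI 282: Very Unhealthy.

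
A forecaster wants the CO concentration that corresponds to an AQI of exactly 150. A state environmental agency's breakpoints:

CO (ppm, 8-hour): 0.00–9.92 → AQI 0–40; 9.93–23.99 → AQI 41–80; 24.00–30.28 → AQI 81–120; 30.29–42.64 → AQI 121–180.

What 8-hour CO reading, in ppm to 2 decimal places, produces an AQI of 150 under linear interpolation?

36.36

AQI 150 lies in the 121–180 band, which corresponds to 30.29–42.64 ppm.
C = 30.29 + (150−121)×(42.64−30.29)/(180−121) = 30.29 + 29×12.35/59 ≈ 36.3603 ppm → 36.36 ppm to 2 dp.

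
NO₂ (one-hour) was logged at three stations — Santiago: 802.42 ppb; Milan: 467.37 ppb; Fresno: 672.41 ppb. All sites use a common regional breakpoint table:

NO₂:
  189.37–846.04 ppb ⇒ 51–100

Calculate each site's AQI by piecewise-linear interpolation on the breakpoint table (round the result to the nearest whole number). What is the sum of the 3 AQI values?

256

Santiago 802.42: bracket 189.37–846.04 → index 51–100; slope 49/656.67, offset 613.05.
AQI = 51 + 49/656.67·613.05 ≈ 96.75 ⇒ 97.
Milan 467.37: bracket 189.37–846.04 → index 51–100; slope 49/656.67, offset 278.00.
AQI = 51 + 49/656.67·278.00 ≈ 71.74 ⇒ 72.
Fresno: row 189.37–846.04 (AQI 51–100). (100−51)·(672.41−189.37)/(846.04−189.37) + 51 = 49·483.04/656.67 + 51 ≈ 87.04 → 87.
AQIs: Santiago=97, Milan=72, Fresno=87. Sum = 97 + 72 + 87 = 256.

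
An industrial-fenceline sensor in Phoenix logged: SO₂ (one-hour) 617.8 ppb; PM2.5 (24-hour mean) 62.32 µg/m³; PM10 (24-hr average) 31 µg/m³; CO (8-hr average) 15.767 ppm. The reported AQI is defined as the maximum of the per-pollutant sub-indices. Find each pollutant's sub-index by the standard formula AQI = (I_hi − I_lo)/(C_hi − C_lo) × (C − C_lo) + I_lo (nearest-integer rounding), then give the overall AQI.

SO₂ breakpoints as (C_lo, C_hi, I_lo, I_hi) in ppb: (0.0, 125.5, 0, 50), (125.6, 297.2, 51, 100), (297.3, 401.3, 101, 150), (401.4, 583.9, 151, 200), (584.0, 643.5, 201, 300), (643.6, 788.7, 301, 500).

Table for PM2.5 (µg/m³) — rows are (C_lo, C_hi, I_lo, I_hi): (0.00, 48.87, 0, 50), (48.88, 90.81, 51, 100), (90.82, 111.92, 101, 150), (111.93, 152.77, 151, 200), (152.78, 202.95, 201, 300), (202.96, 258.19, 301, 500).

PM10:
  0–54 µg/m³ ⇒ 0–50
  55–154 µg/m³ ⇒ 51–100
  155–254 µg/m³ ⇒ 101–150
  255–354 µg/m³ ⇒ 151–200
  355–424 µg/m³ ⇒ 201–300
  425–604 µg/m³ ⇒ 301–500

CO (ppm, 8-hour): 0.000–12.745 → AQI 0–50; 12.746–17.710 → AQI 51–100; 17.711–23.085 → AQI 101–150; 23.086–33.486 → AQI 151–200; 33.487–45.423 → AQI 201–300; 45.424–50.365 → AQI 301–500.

SO₂: row 584.0–643.5 (AQI 201–300). (300−201)·(617.8−584.0)/(643.5−584.0) + 201 = 99·33.8/59.5 + 201 ≈ 257.24 → 257.
PM2.5: 62.32 lies in 48.88–90.81, so I_lo=51, I_hi=100, C_lo=48.88, C_hi=90.81.
(100−51)/(90.81−48.88) × (62.32−48.88) + 51 = 49/41.93 × 13.44 + 51 ≈ 66.71 → 67.
PM10: row 0–54 (AQI 0–50). (50−0)·(31−0)/(54−0) + 0 = 50·31/54 + 0 ≈ 28.70 → 29.
CO: 15.767 ∈ [12.746, 17.710] ↔ index [51, 100].
51 + (15.767−12.746)·(100−51)/(17.710−12.746) = 51 + 3.021·49/4.964 ≈ 80.82, so AQI = 81.
Sub-indices: SO₂→257, PM2.5→67, PM10→29, CO→81. Overall AQI = max = 257; dominant pollutant is SO₂.

257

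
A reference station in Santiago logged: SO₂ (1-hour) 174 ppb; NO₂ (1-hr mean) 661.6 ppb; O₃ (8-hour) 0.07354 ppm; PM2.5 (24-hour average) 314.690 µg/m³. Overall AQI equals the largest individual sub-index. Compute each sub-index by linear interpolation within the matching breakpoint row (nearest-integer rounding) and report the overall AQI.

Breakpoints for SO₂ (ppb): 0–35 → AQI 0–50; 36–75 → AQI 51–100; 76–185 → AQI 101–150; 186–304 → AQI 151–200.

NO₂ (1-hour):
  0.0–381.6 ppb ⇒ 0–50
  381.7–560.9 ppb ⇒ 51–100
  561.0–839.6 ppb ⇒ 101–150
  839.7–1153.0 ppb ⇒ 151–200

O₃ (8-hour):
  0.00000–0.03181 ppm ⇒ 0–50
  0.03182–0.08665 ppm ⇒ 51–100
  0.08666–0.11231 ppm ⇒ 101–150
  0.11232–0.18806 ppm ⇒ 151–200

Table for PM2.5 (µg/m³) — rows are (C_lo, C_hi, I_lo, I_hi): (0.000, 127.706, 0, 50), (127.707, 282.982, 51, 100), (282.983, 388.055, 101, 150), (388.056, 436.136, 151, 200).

SO₂: row 76–185 (AQI 101–150). (150−101)·(174−76)/(185−76) + 101 = 49·98/109 + 101 ≈ 145.06 → 145.
NO₂ 661.6: bracket 561.0–839.6 → index 101–150; slope 49/278.6, offset 100.6.
AQI = 101 + 49/278.6·100.6 ≈ 118.69 ⇒ 119.
O₃: 0.07354 ∈ [0.03182, 0.08665] ↔ index [51, 100].
51 + (0.07354−0.03182)·(100−51)/(0.08665−0.03182) = 51 + 0.04172·49/0.05483 ≈ 88.28, so AQI = 88.
PM2.5: row 282.983–388.055 (AQI 101–150). (150−101)·(314.690−282.983)/(388.055−282.983) + 101 = 49·31.707/105.072 + 101 ≈ 115.79 → 116.
Sub-indices: SO₂→145, NO₂→119, O₃→88, PM2.5→116. Overall AQI = max = 145; dominant pollutant is SO₂.

145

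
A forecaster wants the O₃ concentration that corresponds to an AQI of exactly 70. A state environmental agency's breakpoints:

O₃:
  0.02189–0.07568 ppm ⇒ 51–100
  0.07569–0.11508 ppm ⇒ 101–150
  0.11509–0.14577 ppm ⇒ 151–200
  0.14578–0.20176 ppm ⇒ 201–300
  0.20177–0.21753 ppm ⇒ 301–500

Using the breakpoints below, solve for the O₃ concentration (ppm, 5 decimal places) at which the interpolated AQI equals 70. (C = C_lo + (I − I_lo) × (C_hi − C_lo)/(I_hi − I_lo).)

0.04275

AQI 70 lies in the 51–100 band, which corresponds to 0.02189–0.07568 ppm.
C = 0.02189 + (70−51)×(0.07568−0.02189)/(100−51) = 0.02189 + 19×0.05379/49 ≈ 0.0427473 ppm → 0.04275 ppm to 5 dp.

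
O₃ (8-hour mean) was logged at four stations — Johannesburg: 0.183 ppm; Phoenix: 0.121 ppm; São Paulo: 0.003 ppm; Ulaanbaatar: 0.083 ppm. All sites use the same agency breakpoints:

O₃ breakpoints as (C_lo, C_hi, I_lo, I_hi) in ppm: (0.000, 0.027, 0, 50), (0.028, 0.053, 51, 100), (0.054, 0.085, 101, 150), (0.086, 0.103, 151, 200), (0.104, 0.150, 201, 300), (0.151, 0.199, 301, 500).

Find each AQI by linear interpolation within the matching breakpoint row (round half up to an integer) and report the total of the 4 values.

825

Johannesburg: 0.183 lies in 0.151–0.199, so I_lo=301, I_hi=500, C_lo=0.151, C_hi=0.199.
(500−301)/(0.199−0.151) × (0.183−0.151) + 301 = 199/0.048 × 0.032 + 301 ≈ 433.67 → 434.
Phoenix: row 0.104–0.150 (AQI 201–300). (300−201)·(0.121−0.104)/(0.150−0.104) + 201 = 99·0.017/0.046 + 201 ≈ 237.59 → 238.
São Paulo 0.003: bracket 0.000–0.027 → index 0–50; slope 50/0.027, offset 0.003.
AQI = 0 + 50/0.027·0.003 ≈ 5.56 ⇒ 6.
Ulaanbaatar: 0.083 lies in 0.054–0.085, so I_lo=101, I_hi=150, C_lo=0.054, C_hi=0.085.
(150−101)/(0.085−0.054) × (0.083−0.054) + 101 = 49/0.031 × 0.029 + 101 ≈ 146.84 → 147.
AQIs: Johannesburg=434, Phoenix=238, São Paulo=6, Ulaanbaatar=147. Sum = 434 + 238 + 6 + 147 = 825.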